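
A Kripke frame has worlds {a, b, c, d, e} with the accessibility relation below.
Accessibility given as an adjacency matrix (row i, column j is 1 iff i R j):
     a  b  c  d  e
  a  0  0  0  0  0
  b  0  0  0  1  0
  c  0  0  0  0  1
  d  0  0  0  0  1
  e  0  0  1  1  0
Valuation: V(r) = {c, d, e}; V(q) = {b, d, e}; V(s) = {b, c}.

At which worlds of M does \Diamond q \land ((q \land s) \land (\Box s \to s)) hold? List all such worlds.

Let φ = \Diamond q \land ((q \land s) \land (\Box s \to s)). Evaluate φ at each world:
  a (successors ∅): φ is false.
  b (successors {d}): φ is true.
  c (successors {e}): φ is false.
  d (successors {e}): φ is false.
  e (successors {c, d}): φ is false.
For instance, at e:
  At e: \Diamond q is true, (q \land s) \land (\Box s \to s) is false, so \Diamond q \land ((q \land s) \land (\Box s \to s)) is false.
    At e: \Diamond q requires q at some successor in {c, d}.
      q holds at d, so \Diamond q is true at e.
    At e: q \land s is false, \Box s \to s is true, so (q \land s) \land (\Box s \to s) is false.
      At e: \Box s is false, s is false, so \Box s \to s is true.
Satisfying worlds: {b}

b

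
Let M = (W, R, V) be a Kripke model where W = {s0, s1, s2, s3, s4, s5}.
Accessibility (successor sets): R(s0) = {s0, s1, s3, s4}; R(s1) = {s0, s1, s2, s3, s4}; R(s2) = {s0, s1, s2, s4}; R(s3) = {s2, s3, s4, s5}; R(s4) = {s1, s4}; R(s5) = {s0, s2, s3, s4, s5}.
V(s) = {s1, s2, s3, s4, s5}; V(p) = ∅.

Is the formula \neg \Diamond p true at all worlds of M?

Recall that \Diamond ψ holds at a world iff ψ holds at some accessible world.
Let φ = \neg \Diamond p. Evaluate φ at each world:
  s0 (successors {s0, s1, s3, s4}): φ is true.
  s1 (successors {s0, s1, s2, s3, s4}): φ is true.
  s2 (successors {s0, s1, s2, s4}): φ is true.
  s3 (successors {s2, s3, s4, s5}): φ is true.
  s4 (successors {s1, s4}): φ is true.
  s5 (successors {s0, s2, s3, s4, s5}): φ is true.
For instance, at s4:
  At s4: \Diamond p is false, so \neg \Diamond p is true.
    At s4: \Diamond p requires p at some successor in {s1, s4}.
      At s1: p is false.
      At s4: p is false.
    So \Diamond p is false at s4.

Yes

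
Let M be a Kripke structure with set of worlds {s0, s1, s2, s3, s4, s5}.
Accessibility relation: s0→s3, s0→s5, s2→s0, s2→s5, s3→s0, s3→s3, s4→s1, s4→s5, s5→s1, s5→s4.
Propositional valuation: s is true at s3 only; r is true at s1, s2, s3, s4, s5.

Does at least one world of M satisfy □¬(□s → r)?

Yes

Let φ = □¬(□s → r). Evaluate φ at each world:
  s0 (successors {s3, s5}): φ is false.
  s1 (successors ∅): φ is true.
  s2 (successors {s0, s5}): φ is false.
  s3 (successors {s0, s3}): φ is false.
  s4 (successors {s1, s5}): φ is false.
  s5 (successors {s1, s4}): φ is false.
Detail at s1 (witness):
  At s1: no accessible worlds, so □¬(□s → r) holds vacuously.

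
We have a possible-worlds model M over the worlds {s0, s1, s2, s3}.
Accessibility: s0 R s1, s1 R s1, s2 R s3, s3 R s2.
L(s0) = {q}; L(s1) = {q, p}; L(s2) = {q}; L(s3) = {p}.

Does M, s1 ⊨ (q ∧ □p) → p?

Yes

At s1: q ∧ □p is true, p is true, so (q ∧ □p) → p is true.
  At s1: q is true, □p is true, so q ∧ □p is true.
    At s1: □p requires p at every successor {s1}.
      At s1: p is true.
    So □p is true at s1.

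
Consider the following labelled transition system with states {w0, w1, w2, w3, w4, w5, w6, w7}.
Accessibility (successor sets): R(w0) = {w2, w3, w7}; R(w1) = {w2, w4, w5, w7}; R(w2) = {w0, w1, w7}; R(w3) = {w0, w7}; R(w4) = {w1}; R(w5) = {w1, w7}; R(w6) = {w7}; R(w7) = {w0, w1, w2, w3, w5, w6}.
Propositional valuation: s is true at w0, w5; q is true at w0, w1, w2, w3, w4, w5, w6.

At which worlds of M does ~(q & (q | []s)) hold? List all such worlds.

w7

Let φ = ~(q & (q | []s)). Evaluate φ at each world:
  w0 (successors {w2, w3, w7}): φ is false.
  w1 (successors {w2, w4, w5, w7}): φ is false.
  w2 (successors {w0, w1, w7}): φ is false.
  w3 (successors {w0, w7}): φ is false.
  w4 (successors {w1}): φ is false.
  w5 (successors {w1, w7}): φ is false.
  w6 (successors {w7}): φ is false.
  w7 (successors {w0, w1, w2, w3, w5, w6}): φ is true.
For instance, at w3:
  At w3: q & (q | []s) is true, so ~(q & (q | []s)) is false.
    At w3: q is true, q | []s is true, so q & (q | []s) is true.
      At w3: q is true, []s is false, so q | []s is true.
Satisfying worlds: {w7}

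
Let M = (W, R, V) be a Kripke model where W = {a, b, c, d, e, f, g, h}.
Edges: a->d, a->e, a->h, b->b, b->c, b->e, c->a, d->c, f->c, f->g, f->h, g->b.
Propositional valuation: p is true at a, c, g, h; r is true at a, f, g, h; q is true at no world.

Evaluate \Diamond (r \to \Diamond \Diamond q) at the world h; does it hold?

At h: no accessible worlds, so \Diamond (r \to \Diamond \Diamond q) is false.

No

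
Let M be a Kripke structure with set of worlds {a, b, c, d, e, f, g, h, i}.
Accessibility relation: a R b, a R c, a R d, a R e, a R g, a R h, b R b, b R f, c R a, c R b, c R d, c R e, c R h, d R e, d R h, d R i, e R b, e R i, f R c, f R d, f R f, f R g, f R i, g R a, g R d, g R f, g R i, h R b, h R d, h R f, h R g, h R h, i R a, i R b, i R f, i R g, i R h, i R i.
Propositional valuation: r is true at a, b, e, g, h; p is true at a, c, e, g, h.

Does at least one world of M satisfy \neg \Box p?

Yes

Let φ = \neg \Box p. Evaluate φ at each world:
  a (successors {b, c, d, e, g, h}): φ is true.
  b (successors {b, f}): φ is true.
  c (successors {a, b, d, e, h}): φ is true.
  d (successors {e, h, i}): φ is true.
  e (successors {b, i}): φ is true.
  f (successors {c, d, f, g, i}): φ is true.
  g (successors {a, d, f, i}): φ is true.
  h (successors {b, d, f, g, h}): φ is true.
  i (successors {a, b, f, g, h, i}): φ is true.
Detail at a (witness):
  At a: \Box p is false, so \neg \Box p is true.
    At a: \Box p requires p at every successor {b, c, d, e, g, h}.
      p fails at b, so \Box p is false at a.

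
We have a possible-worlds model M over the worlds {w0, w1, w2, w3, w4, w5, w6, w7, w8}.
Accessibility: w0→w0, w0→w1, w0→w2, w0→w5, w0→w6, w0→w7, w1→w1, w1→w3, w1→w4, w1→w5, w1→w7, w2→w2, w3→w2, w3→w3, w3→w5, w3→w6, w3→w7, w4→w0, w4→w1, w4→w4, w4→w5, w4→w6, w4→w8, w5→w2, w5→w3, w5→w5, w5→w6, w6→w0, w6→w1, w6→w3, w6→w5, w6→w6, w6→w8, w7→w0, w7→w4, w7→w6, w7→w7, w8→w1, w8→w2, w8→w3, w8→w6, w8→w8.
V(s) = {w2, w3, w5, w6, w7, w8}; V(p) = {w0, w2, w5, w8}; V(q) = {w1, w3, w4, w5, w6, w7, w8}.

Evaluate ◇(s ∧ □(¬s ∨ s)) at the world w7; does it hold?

Yes

At w7: ◇(s ∧ □(¬s ∨ s)) requires s ∧ □(¬s ∨ s) at some successor in {w0, w4, w6, w7}.
  s ∧ □(¬s ∨ s) holds at w6, so ◇(s ∧ □(¬s ∨ s)) is true at w7.
    At w6: s is true, □(¬s ∨ s) is true, so s ∧ □(¬s ∨ s) is true.
      At w6: □(¬s ∨ s) requires ¬s ∨ s at every successor {w0, w1, w3, w5, w6, w8}.
        At w0: ¬s ∨ s is true.
        At w1: ¬s ∨ s is true.
        At w3: ¬s ∨ s is true.
        At w5: ¬s ∨ s is true.
        At w6: ¬s ∨ s is true.
        At w8: ¬s ∨ s is true.
      So □(¬s ∨ s) is true at w6.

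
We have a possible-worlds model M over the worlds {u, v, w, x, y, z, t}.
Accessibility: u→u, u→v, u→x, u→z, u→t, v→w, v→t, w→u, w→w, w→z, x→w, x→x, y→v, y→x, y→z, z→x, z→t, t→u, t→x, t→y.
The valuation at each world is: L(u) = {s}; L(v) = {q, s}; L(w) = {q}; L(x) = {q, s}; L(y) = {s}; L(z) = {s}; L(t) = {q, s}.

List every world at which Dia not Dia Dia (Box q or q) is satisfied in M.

none

Let φ = Dia not Dia Dia (Box q or q). Evaluate φ at each world:
  u (successors {u, v, x, z, t}): φ is false.
  v (successors {w, t}): φ is false.
  w (successors {u, w, z}): φ is false.
  x (successors {w, x}): φ is false.
  y (successors {v, x, z}): φ is false.
  z (successors {x, t}): φ is false.
  t (successors {u, x, y}): φ is false.
For instance, at t:
  At t: Dia not Dia Dia (Box q or q) requires not Dia Dia (Box q or q) at some successor in {u, x, y}.
    At u: not Dia Dia (Box q or q) is false.
    At x: not Dia Dia (Box q or q) is false.
    At y: not Dia Dia (Box q or q) is false.
  So Dia not Dia Dia (Box q or q) is false at t.
Satisfying worlds: none.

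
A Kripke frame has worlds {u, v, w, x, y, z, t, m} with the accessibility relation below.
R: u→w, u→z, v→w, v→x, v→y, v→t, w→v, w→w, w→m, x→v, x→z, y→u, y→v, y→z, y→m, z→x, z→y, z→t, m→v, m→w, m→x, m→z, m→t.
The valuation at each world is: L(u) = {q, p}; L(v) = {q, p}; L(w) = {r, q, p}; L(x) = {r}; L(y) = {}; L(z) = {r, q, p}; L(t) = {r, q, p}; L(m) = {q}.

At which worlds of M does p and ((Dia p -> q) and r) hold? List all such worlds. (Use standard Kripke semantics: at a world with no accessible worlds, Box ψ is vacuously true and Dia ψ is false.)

w, z, t

Let φ = p and ((Dia p -> q) and r). Evaluate φ at each world:
  u (successors {w, z}): φ is false.
  v (successors {w, x, y, t}): φ is false.
  w (successors {v, w, m}): φ is true.
  x (successors {v, z}): φ is false.
  y (successors {u, v, z, m}): φ is false.
  z (successors {x, y, t}): φ is true.
  t (successors ∅): φ is true.
  m (successors {v, w, x, z, t}): φ is false.
For instance, at w:
  At w: p is true, (Dia p -> q) and r is true, so p and ((Dia p -> q) and r) is true.
    At w: Dia p -> q is true, r is true, so (Dia p -> q) and r is true.
      At w: Dia p is true, q is true, so Dia p -> q is true.
Satisfying worlds: {w, z, t}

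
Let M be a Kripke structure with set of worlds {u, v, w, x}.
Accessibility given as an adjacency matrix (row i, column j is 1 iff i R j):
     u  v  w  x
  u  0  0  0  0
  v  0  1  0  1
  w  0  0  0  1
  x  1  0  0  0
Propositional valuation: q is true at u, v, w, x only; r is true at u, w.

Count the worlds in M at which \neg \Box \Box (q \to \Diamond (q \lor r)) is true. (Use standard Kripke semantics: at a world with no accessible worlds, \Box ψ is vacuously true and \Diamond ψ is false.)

2

Let φ = \neg \Box \Box (q \to \Diamond (q \lor r)). Evaluate φ at each world:
  u (successors ∅): φ is false.
  v (successors {v, x}): φ is true.
  w (successors {x}): φ is true.
  x (successors {u}): φ is false.
For instance, at w:
  At w: \Box \Box (q \to \Diamond (q \lor r)) is false, so \neg \Box \Box (q \to \Diamond (q \lor r)) is true.
    At w: \Box \Box (q \to \Diamond (q \lor r)) requires \Box (q \to \Diamond (q \lor r)) at every successor {x}.
      \Box (q \to \Diamond (q \lor r)) fails at x, so \Box \Box (q \to \Diamond (q \lor r)) is false at w.
Satisfying worlds: {v, w}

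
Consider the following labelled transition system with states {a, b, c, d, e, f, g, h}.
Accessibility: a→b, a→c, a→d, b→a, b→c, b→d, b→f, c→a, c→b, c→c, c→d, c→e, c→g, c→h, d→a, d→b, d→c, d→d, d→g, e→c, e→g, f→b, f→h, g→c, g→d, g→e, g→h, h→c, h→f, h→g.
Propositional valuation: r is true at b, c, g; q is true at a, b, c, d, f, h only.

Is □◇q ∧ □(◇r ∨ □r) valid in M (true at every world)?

Let φ = □◇q ∧ □(◇r ∨ □r). Evaluate φ at each world:
  a (successors {b, c, d}): φ is true.
  b (successors {a, c, d, f}): φ is true.
  c (successors {a, b, c, d, e, g, h}): φ is true.
  d (successors {a, b, c, d, g}): φ is true.
  e (successors {c, g}): φ is true.
  f (successors {b, h}): φ is true.
  g (successors {c, d, e, h}): φ is true.
  h (successors {c, f, g}): φ is true.
For instance, at f:
  At f: □◇q is true, □(◇r ∨ □r) is true, so □◇q ∧ □(◇r ∨ □r) is true.
    At f: □◇q requires ◇q at every successor {b, h}.
      At b: ◇q is true.
      At h: ◇q is true.
    So □◇q is true at f.
    At f: □(◇r ∨ □r) requires ◇r ∨ □r at every successor {b, h}.
      At b: ◇r ∨ □r is true.
      At h: ◇r ∨ □r is true.
    So □(◇r ∨ □r) is true at f.

Yes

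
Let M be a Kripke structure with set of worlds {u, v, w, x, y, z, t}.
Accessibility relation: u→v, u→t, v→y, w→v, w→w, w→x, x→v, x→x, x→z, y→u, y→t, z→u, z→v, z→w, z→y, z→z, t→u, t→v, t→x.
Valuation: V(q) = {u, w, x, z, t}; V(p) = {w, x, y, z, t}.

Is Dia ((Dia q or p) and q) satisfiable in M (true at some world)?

Yes

Let φ = Dia ((Dia q or p) and q). Evaluate φ at each world:
  u (successors {v, t}): φ is true.
  v (successors {y}): φ is false.
  w (successors {v, w, x}): φ is true.
  x (successors {v, x, z}): φ is true.
  y (successors {u, t}): φ is true.
  z (successors {u, v, w, y, z}): φ is true.
  t (successors {u, v, x}): φ is true.
Detail at u (witness):
  At u: Dia ((Dia q or p) and q) requires (Dia q or p) and q at some successor in {v, t}.
    (Dia q or p) and q holds at t, so Dia ((Dia q or p) and q) is true at u.
      At t: Dia q or p is true, q is true, so (Dia q or p) and q is true.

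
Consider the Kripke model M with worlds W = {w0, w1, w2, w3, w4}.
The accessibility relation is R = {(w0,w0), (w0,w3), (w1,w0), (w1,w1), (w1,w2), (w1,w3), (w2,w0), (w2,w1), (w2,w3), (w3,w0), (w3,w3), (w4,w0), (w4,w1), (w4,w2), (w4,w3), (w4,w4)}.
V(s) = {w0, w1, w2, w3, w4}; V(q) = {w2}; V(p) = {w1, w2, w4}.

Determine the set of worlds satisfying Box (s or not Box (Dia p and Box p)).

w0, w1, w2, w3, w4

Let φ = Box (s or not Box (Dia p and Box p)). Evaluate φ at each world:
  w0 (successors {w0, w3}): φ is true.
  w1 (successors {w0, w1, w2, w3}): φ is true.
  w2 (successors {w0, w1, w3}): φ is true.
  w3 (successors {w0, w3}): φ is true.
  w4 (successors {w0, w1, w2, w3, w4}): φ is true.
For instance, at w2:
  At w2: Box (s or not Box (Dia p and Box p)) requires s or not Box (Dia p and Box p) at every successor {w0, w1, w3}.
      At w0: s is true, not Box (Dia p and Box p) is true, so s or not Box (Dia p and Box p) is true.
      At w1: s is true, not Box (Dia p and Box p) is true, so s or not Box (Dia p and Box p) is true.
      At w3: s is true, not Box (Dia p and Box p) is true, so s or not Box (Dia p and Box p) is true.
  So Box (s or not Box (Dia p and Box p)) is true at w2.
Satisfying worlds: {w0, w1, w2, w3, w4}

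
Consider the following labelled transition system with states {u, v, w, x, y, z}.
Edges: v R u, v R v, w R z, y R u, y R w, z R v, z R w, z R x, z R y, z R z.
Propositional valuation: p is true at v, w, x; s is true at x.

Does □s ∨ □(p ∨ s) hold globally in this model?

Recall that □ψ holds at a world iff ψ holds at every accessible world, and ◇ψ holds iff ψ holds at some accessible world.
Let φ = □s ∨ □(p ∨ s). Evaluate φ at each world:
  u (successors ∅): φ is true.
  v (successors {u, v}): φ is false.
  w (successors {z}): φ is false.
  x (successors ∅): φ is true.
  y (successors {u, w}): φ is false.
  z (successors {v, w, x, y, z}): φ is false.
Detail at v (counterexample):
  At v: □s is false, □(p ∨ s) is false, so □s ∨ □(p ∨ s) is false.
    At v: □s requires s at every successor {u, v}.
      s fails at u, so □s is false at v.
    At v: □(p ∨ s) requires p ∨ s at every successor {u, v}.
      p ∨ s fails at u, so □(p ∨ s) is false at v.

No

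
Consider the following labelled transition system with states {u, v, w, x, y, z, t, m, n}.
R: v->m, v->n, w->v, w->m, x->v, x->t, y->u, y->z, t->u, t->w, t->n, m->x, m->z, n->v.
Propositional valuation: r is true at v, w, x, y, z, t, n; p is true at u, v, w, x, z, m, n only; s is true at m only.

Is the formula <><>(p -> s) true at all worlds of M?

Let φ = <><>(p -> s). Evaluate φ at each world:
  u (successors ∅): φ is false.
  v (successors {m, n}): φ is false.
  w (successors {v, m}): φ is true.
  x (successors {v, t}): φ is true.
  y (successors {u, z}): φ is false.
  z (successors ∅): φ is false.
  t (successors {u, w, n}): φ is true.
  m (successors {x, z}): φ is true.
  n (successors {v}): φ is true.
Detail at u (counterexample):
  At u: no accessible worlds, so <><>(p -> s) is false.

No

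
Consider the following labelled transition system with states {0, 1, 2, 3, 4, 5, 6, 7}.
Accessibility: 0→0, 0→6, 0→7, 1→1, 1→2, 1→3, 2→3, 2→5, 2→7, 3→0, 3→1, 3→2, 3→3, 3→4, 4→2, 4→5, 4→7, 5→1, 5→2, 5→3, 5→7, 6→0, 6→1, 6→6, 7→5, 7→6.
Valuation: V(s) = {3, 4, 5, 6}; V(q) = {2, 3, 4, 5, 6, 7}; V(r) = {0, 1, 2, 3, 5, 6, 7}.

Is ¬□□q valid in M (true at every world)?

Yes

Recall that □ψ holds at a world iff ψ holds at every accessible world, and ◇ψ holds iff ψ holds at some accessible world.
Let φ = ¬□□q. Evaluate φ at each world:
  0 (successors {0, 6, 7}): φ is true.
  1 (successors {1, 2, 3}): φ is true.
  2 (successors {3, 5, 7}): φ is true.
  3 (successors {0, 1, 2, 3, 4}): φ is true.
  4 (successors {2, 5, 7}): φ is true.
  5 (successors {1, 2, 3, 7}): φ is true.
  6 (successors {0, 1, 6}): φ is true.
  7 (successors {5, 6}): φ is true.
For instance, at 2:
  At 2: □□q is false, so ¬□□q is true.
    At 2: □□q requires □q at every successor {3, 5, 7}.
      □q fails at 3, so □□q is false at 2.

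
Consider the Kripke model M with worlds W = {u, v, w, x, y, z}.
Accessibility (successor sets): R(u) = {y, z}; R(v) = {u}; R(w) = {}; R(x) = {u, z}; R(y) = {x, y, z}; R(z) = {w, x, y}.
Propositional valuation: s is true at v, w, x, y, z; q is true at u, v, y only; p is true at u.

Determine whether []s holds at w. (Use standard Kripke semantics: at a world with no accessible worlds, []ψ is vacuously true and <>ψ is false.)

Yes

Recall that []ψ holds at a world iff ψ holds at every accessible world, and <>ψ holds iff ψ holds at some accessible world.
At w: no accessible worlds, so []s holds vacuously.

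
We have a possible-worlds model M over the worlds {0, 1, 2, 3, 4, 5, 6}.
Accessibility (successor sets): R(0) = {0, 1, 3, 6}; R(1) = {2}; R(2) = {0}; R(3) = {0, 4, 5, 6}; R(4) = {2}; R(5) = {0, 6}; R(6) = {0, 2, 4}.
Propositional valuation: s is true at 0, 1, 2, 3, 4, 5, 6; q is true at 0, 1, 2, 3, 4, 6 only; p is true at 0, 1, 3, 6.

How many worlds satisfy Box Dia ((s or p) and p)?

Let φ = Box Dia ((s or p) and p). Evaluate φ at each world:
  0 (successors {0, 1, 3, 6}): φ is false.
  1 (successors {2}): φ is true.
  2 (successors {0}): φ is true.
  3 (successors {0, 4, 5, 6}): φ is false.
  4 (successors {2}): φ is true.
  5 (successors {0, 6}): φ is true.
  6 (successors {0, 2, 4}): φ is false.
For instance, at 1:
  At 1: Box Dia ((s or p) and p) requires Dia ((s or p) and p) at every successor {2}.
      At 2: Dia ((s or p) and p) requires (s or p) and p at some successor in {0}.
        (s or p) and p holds at 0, so Dia ((s or p) and p) is true at 2.
  So Box Dia ((s or p) and p) is true at 1.
Satisfying worlds: {1, 2, 4, 5}

4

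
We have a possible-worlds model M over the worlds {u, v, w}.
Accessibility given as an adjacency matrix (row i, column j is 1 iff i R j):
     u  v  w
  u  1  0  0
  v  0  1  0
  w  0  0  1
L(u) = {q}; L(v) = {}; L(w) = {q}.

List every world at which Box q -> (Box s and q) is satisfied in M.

Recall that Box ψ holds at a world iff ψ holds at every accessible world, and Dia ψ holds iff ψ holds at some accessible world.
Let φ = Box q -> (Box s and q). Evaluate φ at each world:
  u (successors {u}): φ is false.
  v (successors {v}): φ is true.
  w (successors {w}): φ is false.
For instance, at u:
  At u: Box q is true, Box s and q is false, so Box q -> (Box s and q) is false.
    At u: Box q requires q at every successor {u}.
      At u: q is true.
    So Box q is true at u.
    At u: Box s is false, q is true, so Box s and q is false.
      At u: Box s requires s at every successor {u}.
        s fails at u, so Box s is false at u.
Satisfying worlds: {v}

v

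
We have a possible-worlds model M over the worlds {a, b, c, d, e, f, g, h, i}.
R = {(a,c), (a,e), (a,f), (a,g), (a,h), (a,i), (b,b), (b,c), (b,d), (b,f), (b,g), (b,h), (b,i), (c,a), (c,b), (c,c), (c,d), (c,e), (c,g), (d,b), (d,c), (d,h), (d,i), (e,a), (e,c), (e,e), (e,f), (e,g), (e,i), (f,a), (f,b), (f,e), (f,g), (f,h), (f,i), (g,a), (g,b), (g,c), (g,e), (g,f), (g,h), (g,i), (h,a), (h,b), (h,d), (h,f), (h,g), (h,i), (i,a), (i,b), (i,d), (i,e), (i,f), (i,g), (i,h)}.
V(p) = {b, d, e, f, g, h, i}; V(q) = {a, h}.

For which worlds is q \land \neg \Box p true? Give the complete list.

Let φ = q \land \neg \Box p. Evaluate φ at each world:
  a (successors {c, e, f, g, h, i}): φ is true.
  b (successors {b, c, d, f, g, h, i}): φ is false.
  c (successors {a, b, c, d, e, g}): φ is false.
  d (successors {b, c, h, i}): φ is false.
  e (successors {a, c, e, f, g, i}): φ is false.
  f (successors {a, b, e, g, h, i}): φ is false.
  g (successors {a, b, c, e, f, h, i}): φ is false.
  h (successors {a, b, d, f, g, i}): φ is true.
  i (successors {a, b, d, e, f, g, h}): φ is false.
For instance, at e:
  At e: q is false, \neg \Box p is true, so q \land \neg \Box p is false.
    At e: \Box p is false, so \neg \Box p is true.
      At e: \Box p requires p at every successor {a, c, e, f, g, i}.
        p fails at a, so \Box p is false at e.
Satisfying worlds: {a, h}

a, h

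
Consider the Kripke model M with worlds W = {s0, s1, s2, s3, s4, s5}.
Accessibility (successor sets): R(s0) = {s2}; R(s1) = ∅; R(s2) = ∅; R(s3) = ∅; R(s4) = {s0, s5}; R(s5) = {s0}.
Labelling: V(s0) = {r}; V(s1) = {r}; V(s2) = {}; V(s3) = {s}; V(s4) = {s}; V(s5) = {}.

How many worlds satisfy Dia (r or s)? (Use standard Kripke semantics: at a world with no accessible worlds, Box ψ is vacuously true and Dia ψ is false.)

2

Let φ = Dia (r or s). Evaluate φ at each world:
  s0 (successors {s2}): φ is false.
  s1 (successors ∅): φ is false.
  s2 (successors ∅): φ is false.
  s3 (successors ∅): φ is false.
  s4 (successors {s0, s5}): φ is true.
  s5 (successors {s0}): φ is true.
For instance, at s0:
  At s0: Dia (r or s) requires r or s at some successor in {s2}.
    At s2: r or s is false.
  So Dia (r or s) is false at s0.
Satisfying worlds: {s4, s5}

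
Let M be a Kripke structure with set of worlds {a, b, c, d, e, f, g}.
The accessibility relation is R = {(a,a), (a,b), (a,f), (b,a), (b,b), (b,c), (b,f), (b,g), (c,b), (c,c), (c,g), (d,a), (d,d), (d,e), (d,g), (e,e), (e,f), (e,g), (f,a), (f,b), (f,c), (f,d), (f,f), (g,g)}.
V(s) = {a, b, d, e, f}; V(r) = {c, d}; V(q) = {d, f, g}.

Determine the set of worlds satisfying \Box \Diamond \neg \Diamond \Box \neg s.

Let φ = \Box \Diamond \neg \Diamond \Box \neg s. Evaluate φ at each world:
  a (successors {a, b, f}): φ is true.
  b (successors {a, b, c, f, g}): φ is false.
  c (successors {b, c, g}): φ is false.
  d (successors {a, d, e, g}): φ is false.
  e (successors {e, f, g}): φ is false.
  f (successors {a, b, c, d, f}): φ is false.
  g (successors {g}): φ is false.
For instance, at b:
  At b: \Box \Diamond \neg \Diamond \Box \neg s requires \Diamond \neg \Diamond \Box \neg s at every successor {a, b, c, f, g}.
    \Diamond \neg \Diamond \Box \neg s fails at c, so \Box \Diamond \neg \Diamond \Box \neg s is false at b.
      At c: \Diamond \neg \Diamond \Box \neg s requires \neg \Diamond \Box \neg s at some successor in {b, c, g}.
        At b: \neg \Diamond \Box \neg s is false.
        At c: \neg \Diamond \Box \neg s is false.
        At g: \neg \Diamond \Box \neg s is false.
      So \Diamond \neg \Diamond \Box \neg s is false at c.
Satisfying worlds: {a}

a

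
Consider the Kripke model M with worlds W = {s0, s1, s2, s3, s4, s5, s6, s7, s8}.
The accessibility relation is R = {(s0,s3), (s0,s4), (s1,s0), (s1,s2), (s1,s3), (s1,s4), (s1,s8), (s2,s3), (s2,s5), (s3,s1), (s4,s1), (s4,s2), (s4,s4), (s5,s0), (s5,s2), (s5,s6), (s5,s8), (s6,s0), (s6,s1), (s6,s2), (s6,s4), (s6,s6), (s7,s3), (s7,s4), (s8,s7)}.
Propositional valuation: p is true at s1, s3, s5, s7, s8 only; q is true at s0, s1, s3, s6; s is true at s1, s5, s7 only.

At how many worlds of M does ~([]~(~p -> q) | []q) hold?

Let φ = ~([]~(~p -> q) | []q). Evaluate φ at each world:
  s0 (successors {s3, s4}): φ is true.
  s1 (successors {s0, s2, s3, s4, s8}): φ is true.
  s2 (successors {s3, s5}): φ is true.
  s3 (successors {s1}): φ is false.
  s4 (successors {s1, s2, s4}): φ is true.
  s5 (successors {s0, s2, s6, s8}): φ is true.
  s6 (successors {s0, s1, s2, s4, s6}): φ is true.
  s7 (successors {s3, s4}): φ is true.
  s8 (successors {s7}): φ is true.
For instance, at s2:
  At s2: []~(~p -> q) | []q is false, so ~([]~(~p -> q) | []q) is true.
    At s2: []~(~p -> q) is false, []q is false, so []~(~p -> q) | []q is false.
      At s2: []~(~p -> q) requires ~(~p -> q) at every successor {s3, s5}.
        ~(~p -> q) fails at s3, so []~(~p -> q) is false at s2.
      At s2: []q requires q at every successor {s3, s5}.
        q fails at s5, so []q is false at s2.
Satisfying worlds: {s0, s1, s2, s4, s5, s6, s7, s8}

8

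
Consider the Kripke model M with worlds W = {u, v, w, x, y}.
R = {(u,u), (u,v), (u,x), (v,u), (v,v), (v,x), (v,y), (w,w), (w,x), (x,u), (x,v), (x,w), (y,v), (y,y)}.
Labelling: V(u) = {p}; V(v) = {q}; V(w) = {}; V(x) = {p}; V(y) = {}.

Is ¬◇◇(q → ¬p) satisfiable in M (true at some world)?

No

Let φ = ¬◇◇(q → ¬p). Evaluate φ at each world:
  u (successors {u, v, x}): φ is false.
  v (successors {u, v, x, y}): φ is false.
  w (successors {w, x}): φ is false.
  x (successors {u, v, w}): φ is false.
  y (successors {v, y}): φ is false.
For instance, at w:
  At w: ◇◇(q → ¬p) is true, so ¬◇◇(q → ¬p) is false.
    At w: ◇◇(q → ¬p) requires ◇(q → ¬p) at some successor in {w, x}.
      ◇(q → ¬p) holds at w, so ◇◇(q → ¬p) is true at w.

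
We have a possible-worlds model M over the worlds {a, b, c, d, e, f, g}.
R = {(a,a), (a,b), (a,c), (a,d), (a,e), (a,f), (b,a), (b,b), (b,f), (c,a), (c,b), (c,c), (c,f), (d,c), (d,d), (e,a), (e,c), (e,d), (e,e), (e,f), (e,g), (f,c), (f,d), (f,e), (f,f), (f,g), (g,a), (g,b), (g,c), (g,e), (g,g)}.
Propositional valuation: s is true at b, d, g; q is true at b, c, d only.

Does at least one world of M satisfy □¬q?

Let φ = □¬q. Evaluate φ at each world:
  a (successors {a, b, c, d, e, f}): φ is false.
  b (successors {a, b, f}): φ is false.
  c (successors {a, b, c, f}): φ is false.
  d (successors {c, d}): φ is false.
  e (successors {a, c, d, e, f, g}): φ is false.
  f (successors {c, d, e, f, g}): φ is false.
  g (successors {a, b, c, e, g}): φ is false.
For instance, at a:
  At a: □¬q requires ¬q at every successor {a, b, c, d, e, f}.
    ¬q fails at b, so □¬q is false at a.

No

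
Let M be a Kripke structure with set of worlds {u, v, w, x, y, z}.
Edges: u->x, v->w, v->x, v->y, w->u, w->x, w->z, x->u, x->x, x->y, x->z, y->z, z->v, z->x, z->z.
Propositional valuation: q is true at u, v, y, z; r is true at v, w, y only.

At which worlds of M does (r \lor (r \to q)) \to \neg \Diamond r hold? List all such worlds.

u, w, y

Recall that \Diamond ψ holds at a world iff ψ holds at some accessible world.
Let φ = (r \lor (r \to q)) \to \neg \Diamond r. Evaluate φ at each world:
  u (successors {x}): φ is true.
  v (successors {w, x, y}): φ is false.
  w (successors {u, x, z}): φ is true.
  x (successors {u, x, y, z}): φ is false.
  y (successors {z}): φ is true.
  z (successors {v, x, z}): φ is false.
For instance, at v:
  At v: r \lor (r \to q) is true, \neg \Diamond r is false, so (r \lor (r \to q)) \to \neg \Diamond r is false.
    At v: \Diamond r is true, so \neg \Diamond r is false.
      At v: \Diamond r requires r at some successor in {w, x, y}.
        r holds at w, so \Diamond r is true at v.
Satisfying worlds: {u, w, y}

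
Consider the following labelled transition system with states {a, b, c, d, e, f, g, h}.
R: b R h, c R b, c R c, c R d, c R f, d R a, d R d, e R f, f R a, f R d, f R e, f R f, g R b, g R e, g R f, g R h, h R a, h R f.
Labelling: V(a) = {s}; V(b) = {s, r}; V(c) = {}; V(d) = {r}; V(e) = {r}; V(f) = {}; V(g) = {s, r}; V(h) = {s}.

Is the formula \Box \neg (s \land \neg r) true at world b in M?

Recall that \Box ψ holds at a world iff ψ holds at every accessible world, and \Diamond ψ holds iff ψ holds at some accessible world.
At b: \Box \neg (s \land \neg r) requires \neg (s \land \neg r) at every successor {h}.
  \neg (s \land \neg r) fails at h, so \Box \neg (s \land \neg r) is false at b.

No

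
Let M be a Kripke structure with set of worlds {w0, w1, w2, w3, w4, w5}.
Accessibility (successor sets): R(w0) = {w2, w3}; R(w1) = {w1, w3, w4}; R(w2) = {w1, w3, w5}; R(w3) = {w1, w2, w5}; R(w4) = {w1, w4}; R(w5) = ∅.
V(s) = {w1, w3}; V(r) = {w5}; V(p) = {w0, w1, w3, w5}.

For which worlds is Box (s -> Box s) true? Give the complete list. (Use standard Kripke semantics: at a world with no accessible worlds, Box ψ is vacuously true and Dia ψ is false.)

Let φ = Box (s -> Box s). Evaluate φ at each world:
  w0 (successors {w2, w3}): φ is false.
  w1 (successors {w1, w3, w4}): φ is false.
  w2 (successors {w1, w3, w5}): φ is false.
  w3 (successors {w1, w2, w5}): φ is false.
  w4 (successors {w1, w4}): φ is false.
  w5 (successors ∅): φ is true.
For instance, at w1:
  At w1: Box (s -> Box s) requires s -> Box s at every successor {w1, w3, w4}.
    s -> Box s fails at w1, so Box (s -> Box s) is false at w1.
      At w1: s is true, Box s is false, so s -> Box s is false.
Satisfying worlds: {w5}

w5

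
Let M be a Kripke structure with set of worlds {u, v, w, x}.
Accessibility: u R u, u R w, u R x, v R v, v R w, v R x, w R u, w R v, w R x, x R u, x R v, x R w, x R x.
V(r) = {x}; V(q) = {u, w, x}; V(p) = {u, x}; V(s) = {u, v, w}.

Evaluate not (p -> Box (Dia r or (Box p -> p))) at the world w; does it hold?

At w: p -> Box (Dia r or (Box p -> p)) is true, so not (p -> Box (Dia r or (Box p -> p))) is false.
  At w: p is false, Box (Dia r or (Box p -> p)) is true, so p -> Box (Dia r or (Box p -> p)) is true.
    At w: Box (Dia r or (Box p -> p)) requires Dia r or (Box p -> p) at every successor {u, v, x}.
      At u: Dia r or (Box p -> p) is true.
      At v: Dia r or (Box p -> p) is true.
      At x: Dia r or (Box p -> p) is true.
    So Box (Dia r or (Box p -> p)) is true at w.

No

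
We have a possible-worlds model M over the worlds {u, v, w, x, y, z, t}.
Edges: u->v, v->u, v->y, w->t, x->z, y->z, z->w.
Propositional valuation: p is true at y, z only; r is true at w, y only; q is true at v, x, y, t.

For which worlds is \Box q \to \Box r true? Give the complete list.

v, x, y, z, t

Let φ = \Box q \to \Box r. Evaluate φ at each world:
  u (successors {v}): φ is false.
  v (successors {u, y}): φ is true.
  w (successors {t}): φ is false.
  x (successors {z}): φ is true.
  y (successors {z}): φ is true.
  z (successors {w}): φ is true.
  t (successors ∅): φ is true.
For instance, at u:
  At u: \Box q is true, \Box r is false, so \Box q \to \Box r is false.
    At u: \Box q requires q at every successor {v}.
      At v: q is true.
    So \Box q is true at u.
    At u: \Box r requires r at every successor {v}.
      r fails at v, so \Box r is false at u.
Satisfying worlds: {v, x, y, z, t}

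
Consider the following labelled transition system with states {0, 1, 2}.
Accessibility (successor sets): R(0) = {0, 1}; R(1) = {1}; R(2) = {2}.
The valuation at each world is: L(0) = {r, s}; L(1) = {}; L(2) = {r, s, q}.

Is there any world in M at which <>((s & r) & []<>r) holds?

Yes

Let φ = <>((s & r) & []<>r). Evaluate φ at each world:
  0 (successors {0, 1}): φ is false.
  1 (successors {1}): φ is false.
  2 (successors {2}): φ is true.
Detail at 2 (witness):
  At 2: <>((s & r) & []<>r) requires (s & r) & []<>r at some successor in {2}.
    (s & r) & []<>r holds at 2, so <>((s & r) & []<>r) is true at 2.
      At 2: s & r is true, []<>r is true, so (s & r) & []<>r is true.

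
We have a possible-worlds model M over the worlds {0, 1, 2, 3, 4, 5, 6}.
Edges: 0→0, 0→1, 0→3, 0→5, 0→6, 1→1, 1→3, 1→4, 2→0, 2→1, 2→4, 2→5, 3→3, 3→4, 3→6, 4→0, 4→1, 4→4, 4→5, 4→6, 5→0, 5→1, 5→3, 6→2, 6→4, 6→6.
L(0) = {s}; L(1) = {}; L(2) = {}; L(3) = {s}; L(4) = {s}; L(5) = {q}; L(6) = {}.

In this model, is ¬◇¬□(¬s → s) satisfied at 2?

No

Recall that □ψ holds at a world iff ψ holds at every accessible world, and ◇ψ holds iff ψ holds at some accessible world.
At 2: ◇¬□(¬s → s) is true, so ¬◇¬□(¬s → s) is false.
  At 2: ◇¬□(¬s → s) requires ¬□(¬s → s) at some successor in {0, 1, 4, 5}.
    ¬□(¬s → s) holds at 0, so ◇¬□(¬s → s) is true at 2.
      At 0: □(¬s → s) is false, so ¬□(¬s → s) is true.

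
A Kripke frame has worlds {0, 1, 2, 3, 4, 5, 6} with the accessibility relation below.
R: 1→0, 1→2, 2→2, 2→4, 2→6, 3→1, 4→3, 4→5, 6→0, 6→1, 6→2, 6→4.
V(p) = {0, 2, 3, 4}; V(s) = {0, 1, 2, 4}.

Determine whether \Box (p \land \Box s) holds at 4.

No

Recall that \Box ψ holds at a world iff ψ holds at every accessible world, and \Diamond ψ holds iff ψ holds at some accessible world.
At 4: \Box (p \land \Box s) requires p \land \Box s at every successor {3, 5}.
  p \land \Box s fails at 5, so \Box (p \land \Box s) is false at 4.
    At 5: p is false, \Box s is true, so p \land \Box s is false.
      At 5: no accessible worlds, so \Box s holds vacuously.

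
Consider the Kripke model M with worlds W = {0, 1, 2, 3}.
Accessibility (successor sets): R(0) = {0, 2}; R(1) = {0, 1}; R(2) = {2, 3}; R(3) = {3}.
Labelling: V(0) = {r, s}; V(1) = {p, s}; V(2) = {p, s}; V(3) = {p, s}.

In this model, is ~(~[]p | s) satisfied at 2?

No

Recall that []ψ holds at a world iff ψ holds at every accessible world, and <>ψ holds iff ψ holds at some accessible world.
At 2: ~[]p | s is true, so ~(~[]p | s) is false.
  At 2: ~[]p is false, s is true, so ~[]p | s is true.
    At 2: []p is true, so ~[]p is false.
      At 2: []p requires p at every successor {2, 3}.
        At 2: p is true.
        At 3: p is true.
      So []p is true at 2.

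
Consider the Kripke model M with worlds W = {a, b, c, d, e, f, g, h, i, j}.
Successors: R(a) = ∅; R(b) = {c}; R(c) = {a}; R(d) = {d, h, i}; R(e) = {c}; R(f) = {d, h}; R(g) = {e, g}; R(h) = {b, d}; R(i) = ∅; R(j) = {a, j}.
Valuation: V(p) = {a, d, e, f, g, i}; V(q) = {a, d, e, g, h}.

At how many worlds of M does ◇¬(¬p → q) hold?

4

Let φ = ◇¬(¬p → q). Evaluate φ at each world:
  a (successors ∅): φ is false.
  b (successors {c}): φ is true.
  c (successors {a}): φ is false.
  d (successors {d, h, i}): φ is false.
  e (successors {c}): φ is true.
  f (successors {d, h}): φ is false.
  g (successors {e, g}): φ is false.
  h (successors {b, d}): φ is true.
  i (successors ∅): φ is false.
  j (successors {a, j}): φ is true.
For instance, at c:
  At c: ◇¬(¬p → q) requires ¬(¬p → q) at some successor in {a}.
    At a: ¬(¬p → q) is false.
  So ◇¬(¬p → q) is false at c.
Satisfying worlds: {b, e, h, j}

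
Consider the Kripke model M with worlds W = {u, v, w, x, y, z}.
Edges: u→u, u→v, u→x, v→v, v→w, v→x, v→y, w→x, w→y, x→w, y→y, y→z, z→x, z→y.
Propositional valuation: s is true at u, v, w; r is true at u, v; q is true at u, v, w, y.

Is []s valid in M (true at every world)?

No

Let φ = []s. Evaluate φ at each world:
  u (successors {u, v, x}): φ is false.
  v (successors {v, w, x, y}): φ is false.
  w (successors {x, y}): φ is false.
  x (successors {w}): φ is true.
  y (successors {y, z}): φ is false.
  z (successors {x, y}): φ is false.
Detail at u (counterexample):
  At u: []s requires s at every successor {u, v, x}.
    s fails at x, so []s is false at u.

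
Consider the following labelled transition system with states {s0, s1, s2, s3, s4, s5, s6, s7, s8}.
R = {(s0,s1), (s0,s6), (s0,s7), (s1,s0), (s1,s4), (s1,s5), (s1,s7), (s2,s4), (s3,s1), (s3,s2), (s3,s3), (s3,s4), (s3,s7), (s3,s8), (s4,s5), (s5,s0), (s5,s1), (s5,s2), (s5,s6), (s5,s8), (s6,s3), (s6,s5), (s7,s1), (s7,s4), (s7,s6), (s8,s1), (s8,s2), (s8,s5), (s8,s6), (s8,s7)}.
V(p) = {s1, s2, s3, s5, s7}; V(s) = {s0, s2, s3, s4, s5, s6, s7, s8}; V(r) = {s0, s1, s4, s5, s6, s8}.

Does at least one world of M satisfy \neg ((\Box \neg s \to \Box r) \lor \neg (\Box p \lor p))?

No

Recall that \Box ψ holds at a world iff ψ holds at every accessible world, and \Diamond ψ holds iff ψ holds at some accessible world.
Let φ = \neg ((\Box \neg s \to \Box r) \lor \neg (\Box p \lor p)). Evaluate φ at each world:
  s0 (successors {s1, s6, s7}): φ is false.
  s1 (successors {s0, s4, s5, s7}): φ is false.
  s2 (successors {s4}): φ is false.
  s3 (successors {s1, s2, s3, s4, s7, s8}): φ is false.
  s4 (successors {s5}): φ is false.
  s5 (successors {s0, s1, s2, s6, s8}): φ is false.
  s6 (successors {s3, s5}): φ is false.
  s7 (successors {s1, s4, s6}): φ is false.
  s8 (successors {s1, s2, s5, s6, s7}): φ is false.
For instance, at s4:
  At s4: (\Box \neg s \to \Box r) \lor \neg (\Box p \lor p) is true, so \neg ((\Box \neg s \to \Box r) \lor \neg (\Box p \lor p)) is false.
    At s4: \Box \neg s \to \Box r is true, \neg (\Box p \lor p) is false, so (\Box \neg s \to \Box r) \lor \neg (\Box p \lor p) is true.
      At s4: \Box \neg s is false, \Box r is true, so \Box \neg s \to \Box r is true.
      At s4: \Box p \lor p is true, so \neg (\Box p \lor p) is false.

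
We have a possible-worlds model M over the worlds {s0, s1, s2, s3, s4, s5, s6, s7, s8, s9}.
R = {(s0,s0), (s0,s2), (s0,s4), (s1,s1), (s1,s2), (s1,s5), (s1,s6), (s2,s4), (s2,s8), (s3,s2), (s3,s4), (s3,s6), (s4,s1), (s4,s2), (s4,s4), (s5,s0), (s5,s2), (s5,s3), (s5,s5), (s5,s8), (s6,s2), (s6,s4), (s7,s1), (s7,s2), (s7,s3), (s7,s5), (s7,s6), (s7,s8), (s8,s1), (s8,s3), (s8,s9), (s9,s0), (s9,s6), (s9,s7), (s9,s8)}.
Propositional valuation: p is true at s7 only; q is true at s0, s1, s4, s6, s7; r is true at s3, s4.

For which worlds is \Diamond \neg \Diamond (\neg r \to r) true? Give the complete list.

Let φ = \Diamond \neg \Diamond (\neg r \to r). Evaluate φ at each world:
  s0 (successors {s0, s2, s4}): φ is false.
  s1 (successors {s1, s2, s5, s6}): φ is true.
  s2 (successors {s4, s8}): φ is false.
  s3 (successors {s2, s4, s6}): φ is false.
  s4 (successors {s1, s2, s4}): φ is true.
  s5 (successors {s0, s2, s3, s5, s8}): φ is false.
  s6 (successors {s2, s4}): φ is false.
  s7 (successors {s1, s2, s3, s5, s6, s8}): φ is true.
  s8 (successors {s1, s3, s9}): φ is true.
  s9 (successors {s0, s6, s7, s8}): φ is false.
For instance, at s4:
  At s4: \Diamond \neg \Diamond (\neg r \to r) requires \neg \Diamond (\neg r \to r) at some successor in {s1, s2, s4}.
    \neg \Diamond (\neg r \to r) holds at s1, so \Diamond \neg \Diamond (\neg r \to r) is true at s4.
      At s1: \Diamond (\neg r \to r) is false, so \neg \Diamond (\neg r \to r) is true.
Satisfying worlds: {s1, s4, s7, s8}

s1, s4, s7, s8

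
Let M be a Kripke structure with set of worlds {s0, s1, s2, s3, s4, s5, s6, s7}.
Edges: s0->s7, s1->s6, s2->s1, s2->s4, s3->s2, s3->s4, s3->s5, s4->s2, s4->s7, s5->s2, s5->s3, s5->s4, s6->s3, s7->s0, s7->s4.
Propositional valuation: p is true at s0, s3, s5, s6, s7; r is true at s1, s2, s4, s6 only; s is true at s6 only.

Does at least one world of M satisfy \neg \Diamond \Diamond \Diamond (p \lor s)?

No

Let φ = \neg \Diamond \Diamond \Diamond (p \lor s). Evaluate φ at each world:
  s0 (successors {s7}): φ is false.
  s1 (successors {s6}): φ is false.
  s2 (successors {s1, s4}): φ is false.
  s3 (successors {s2, s4, s5}): φ is false.
  s4 (successors {s2, s7}): φ is false.
  s5 (successors {s2, s3, s4}): φ is false.
  s6 (successors {s3}): φ is false.
  s7 (successors {s0, s4}): φ is false.
For instance, at s1:
  At s1: \Diamond \Diamond \Diamond (p \lor s) is true, so \neg \Diamond \Diamond \Diamond (p \lor s) is false.
    At s1: \Diamond \Diamond \Diamond (p \lor s) requires \Diamond \Diamond (p \lor s) at some successor in {s6}.
      \Diamond \Diamond (p \lor s) holds at s6, so \Diamond \Diamond \Diamond (p \lor s) is true at s1.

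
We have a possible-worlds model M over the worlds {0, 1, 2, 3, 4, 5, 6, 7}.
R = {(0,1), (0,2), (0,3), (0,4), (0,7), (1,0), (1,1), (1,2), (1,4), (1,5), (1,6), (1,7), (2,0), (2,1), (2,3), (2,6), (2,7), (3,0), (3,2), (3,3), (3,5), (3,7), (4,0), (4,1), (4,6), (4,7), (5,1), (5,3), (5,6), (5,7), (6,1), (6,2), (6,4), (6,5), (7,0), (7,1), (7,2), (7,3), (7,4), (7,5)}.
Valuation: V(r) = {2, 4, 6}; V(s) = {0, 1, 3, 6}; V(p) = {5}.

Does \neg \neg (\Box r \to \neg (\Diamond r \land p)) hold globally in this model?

Let φ = \neg \neg (\Box r \to \neg (\Diamond r \land p)). Evaluate φ at each world:
  0 (successors {1, 2, 3, 4, 7}): φ is true.
  1 (successors {0, 1, 2, 4, 5, 6, 7}): φ is true.
  2 (successors {0, 1, 3, 6, 7}): φ is true.
  3 (successors {0, 2, 3, 5, 7}): φ is true.
  4 (successors {0, 1, 6, 7}): φ is true.
  5 (successors {1, 3, 6, 7}): φ is true.
  6 (successors {1, 2, 4, 5}): φ is true.
  7 (successors {0, 1, 2, 3, 4, 5}): φ is true.
For instance, at 7:
  At 7: \neg (\Box r \to \neg (\Diamond r \land p)) is false, so \neg \neg (\Box r \to \neg (\Diamond r \land p)) is true.
    At 7: \Box r \to \neg (\Diamond r \land p) is true, so \neg (\Box r \to \neg (\Diamond r \land p)) is false.
      At 7: \Box r is false, \neg (\Diamond r \land p) is true, so \Box r \to \neg (\Diamond r \land p) is true.

Yes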